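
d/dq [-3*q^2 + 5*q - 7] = 5 - 6*q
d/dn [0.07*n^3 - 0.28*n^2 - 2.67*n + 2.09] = 0.21*n^2 - 0.56*n - 2.67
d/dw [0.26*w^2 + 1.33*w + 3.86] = 0.52*w + 1.33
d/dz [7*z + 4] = 7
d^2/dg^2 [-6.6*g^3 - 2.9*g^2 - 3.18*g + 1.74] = -39.6*g - 5.8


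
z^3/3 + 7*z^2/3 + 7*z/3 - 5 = (z/3 + 1)*(z - 1)*(z + 5)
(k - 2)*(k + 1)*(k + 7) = k^3 + 6*k^2 - 9*k - 14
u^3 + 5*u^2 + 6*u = u*(u + 2)*(u + 3)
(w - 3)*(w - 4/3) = w^2 - 13*w/3 + 4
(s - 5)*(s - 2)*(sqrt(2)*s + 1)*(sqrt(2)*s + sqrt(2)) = 2*s^4 - 12*s^3 + sqrt(2)*s^3 - 6*sqrt(2)*s^2 + 6*s^2 + 3*sqrt(2)*s + 20*s + 10*sqrt(2)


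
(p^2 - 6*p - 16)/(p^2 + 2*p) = (p - 8)/p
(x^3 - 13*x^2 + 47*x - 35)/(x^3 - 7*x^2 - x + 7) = (x - 5)/(x + 1)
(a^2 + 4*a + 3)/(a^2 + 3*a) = (a + 1)/a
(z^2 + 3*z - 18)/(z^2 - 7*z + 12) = (z + 6)/(z - 4)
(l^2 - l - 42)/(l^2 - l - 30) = (-l^2 + l + 42)/(-l^2 + l + 30)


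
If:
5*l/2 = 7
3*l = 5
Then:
No Solution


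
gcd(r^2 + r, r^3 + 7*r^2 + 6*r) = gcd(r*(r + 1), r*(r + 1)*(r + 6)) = r^2 + r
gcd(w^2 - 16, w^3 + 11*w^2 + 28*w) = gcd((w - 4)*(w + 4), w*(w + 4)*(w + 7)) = w + 4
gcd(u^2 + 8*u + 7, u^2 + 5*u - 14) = u + 7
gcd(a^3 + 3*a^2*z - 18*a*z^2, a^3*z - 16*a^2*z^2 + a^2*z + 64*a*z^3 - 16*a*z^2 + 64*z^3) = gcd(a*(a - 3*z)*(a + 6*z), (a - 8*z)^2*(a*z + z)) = 1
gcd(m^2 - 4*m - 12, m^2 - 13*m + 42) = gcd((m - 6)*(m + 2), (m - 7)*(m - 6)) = m - 6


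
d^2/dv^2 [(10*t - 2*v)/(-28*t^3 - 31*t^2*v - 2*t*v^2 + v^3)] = 4*(-(5*t - v)*(31*t^2 + 4*t*v - 3*v^2)^2 + (-31*t^2 - 4*t*v + 3*v^2 + (2*t - 3*v)*(5*t - v))*(28*t^3 + 31*t^2*v + 2*t*v^2 - v^3))/(28*t^3 + 31*t^2*v + 2*t*v^2 - v^3)^3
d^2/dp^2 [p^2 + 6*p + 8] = 2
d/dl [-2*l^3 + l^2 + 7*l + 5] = -6*l^2 + 2*l + 7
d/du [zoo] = 0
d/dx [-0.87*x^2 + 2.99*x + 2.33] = 2.99 - 1.74*x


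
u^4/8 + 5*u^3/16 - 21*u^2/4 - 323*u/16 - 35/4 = (u/4 + 1)*(u/2 + 1/4)*(u - 7)*(u + 5)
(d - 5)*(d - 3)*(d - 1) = d^3 - 9*d^2 + 23*d - 15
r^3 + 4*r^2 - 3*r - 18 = (r - 2)*(r + 3)^2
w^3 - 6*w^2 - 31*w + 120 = (w - 8)*(w - 3)*(w + 5)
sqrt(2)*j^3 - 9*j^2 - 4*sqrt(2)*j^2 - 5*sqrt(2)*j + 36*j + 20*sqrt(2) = (j - 4)*(j - 5*sqrt(2))*(sqrt(2)*j + 1)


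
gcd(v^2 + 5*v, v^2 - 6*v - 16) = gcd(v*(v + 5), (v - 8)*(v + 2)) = 1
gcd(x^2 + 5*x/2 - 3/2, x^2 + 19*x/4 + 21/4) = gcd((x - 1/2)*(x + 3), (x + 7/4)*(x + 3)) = x + 3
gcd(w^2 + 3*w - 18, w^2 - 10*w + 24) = 1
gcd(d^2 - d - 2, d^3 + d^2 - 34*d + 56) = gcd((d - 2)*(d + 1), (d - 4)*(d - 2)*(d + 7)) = d - 2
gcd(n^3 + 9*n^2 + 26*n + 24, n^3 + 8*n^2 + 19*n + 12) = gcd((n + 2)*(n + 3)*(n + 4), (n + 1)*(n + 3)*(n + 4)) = n^2 + 7*n + 12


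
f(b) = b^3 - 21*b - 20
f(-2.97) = 16.17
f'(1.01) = -17.94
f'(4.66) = 44.15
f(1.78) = -51.74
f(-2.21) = 15.62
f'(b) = 3*b^2 - 21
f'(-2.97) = 5.46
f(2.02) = -54.18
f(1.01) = -40.18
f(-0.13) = -17.27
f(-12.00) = -1496.00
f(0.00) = -20.00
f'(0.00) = -21.00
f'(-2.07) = -8.15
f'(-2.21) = -6.35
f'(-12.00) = 411.00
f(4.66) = -16.67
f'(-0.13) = -20.95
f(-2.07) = 14.60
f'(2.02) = -8.76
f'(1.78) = -11.49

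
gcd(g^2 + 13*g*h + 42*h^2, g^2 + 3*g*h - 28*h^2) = g + 7*h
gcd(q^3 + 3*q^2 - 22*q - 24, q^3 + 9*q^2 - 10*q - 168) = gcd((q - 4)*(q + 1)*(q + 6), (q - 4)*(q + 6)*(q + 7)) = q^2 + 2*q - 24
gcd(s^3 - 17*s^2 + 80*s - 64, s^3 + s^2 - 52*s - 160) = s - 8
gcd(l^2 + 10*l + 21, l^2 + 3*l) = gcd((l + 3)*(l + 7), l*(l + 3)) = l + 3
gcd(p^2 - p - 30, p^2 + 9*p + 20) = p + 5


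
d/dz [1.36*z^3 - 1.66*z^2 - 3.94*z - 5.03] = 4.08*z^2 - 3.32*z - 3.94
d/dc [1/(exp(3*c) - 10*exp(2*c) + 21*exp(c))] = (-3*exp(2*c) + 20*exp(c) - 21)*exp(-c)/(exp(2*c) - 10*exp(c) + 21)^2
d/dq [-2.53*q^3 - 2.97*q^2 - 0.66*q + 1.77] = -7.59*q^2 - 5.94*q - 0.66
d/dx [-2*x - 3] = -2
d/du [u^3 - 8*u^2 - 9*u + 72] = 3*u^2 - 16*u - 9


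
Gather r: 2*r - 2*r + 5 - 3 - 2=0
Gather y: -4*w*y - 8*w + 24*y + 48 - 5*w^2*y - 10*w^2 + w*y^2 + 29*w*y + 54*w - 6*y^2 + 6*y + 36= -10*w^2 + 46*w + y^2*(w - 6) + y*(-5*w^2 + 25*w + 30) + 84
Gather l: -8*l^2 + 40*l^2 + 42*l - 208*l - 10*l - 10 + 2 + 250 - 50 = 32*l^2 - 176*l + 192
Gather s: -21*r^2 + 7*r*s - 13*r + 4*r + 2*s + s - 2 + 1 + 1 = -21*r^2 - 9*r + s*(7*r + 3)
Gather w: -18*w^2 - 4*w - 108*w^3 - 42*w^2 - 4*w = -108*w^3 - 60*w^2 - 8*w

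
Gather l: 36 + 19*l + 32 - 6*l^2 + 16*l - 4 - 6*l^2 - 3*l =-12*l^2 + 32*l + 64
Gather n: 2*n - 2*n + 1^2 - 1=0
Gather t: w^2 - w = w^2 - w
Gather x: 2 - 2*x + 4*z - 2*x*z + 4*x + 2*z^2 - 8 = x*(2 - 2*z) + 2*z^2 + 4*z - 6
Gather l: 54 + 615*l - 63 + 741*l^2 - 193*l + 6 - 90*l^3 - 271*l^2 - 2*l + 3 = -90*l^3 + 470*l^2 + 420*l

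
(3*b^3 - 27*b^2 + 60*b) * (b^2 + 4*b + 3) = 3*b^5 - 15*b^4 - 39*b^3 + 159*b^2 + 180*b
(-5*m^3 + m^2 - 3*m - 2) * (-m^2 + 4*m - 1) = 5*m^5 - 21*m^4 + 12*m^3 - 11*m^2 - 5*m + 2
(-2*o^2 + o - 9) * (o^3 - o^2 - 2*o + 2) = -2*o^5 + 3*o^4 - 6*o^3 + 3*o^2 + 20*o - 18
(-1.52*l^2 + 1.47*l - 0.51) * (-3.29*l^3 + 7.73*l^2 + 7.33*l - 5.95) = 5.0008*l^5 - 16.5859*l^4 + 1.8994*l^3 + 15.8768*l^2 - 12.4848*l + 3.0345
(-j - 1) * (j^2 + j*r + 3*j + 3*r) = -j^3 - j^2*r - 4*j^2 - 4*j*r - 3*j - 3*r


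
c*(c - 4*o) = c^2 - 4*c*o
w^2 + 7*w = w*(w + 7)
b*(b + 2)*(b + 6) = b^3 + 8*b^2 + 12*b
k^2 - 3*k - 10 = (k - 5)*(k + 2)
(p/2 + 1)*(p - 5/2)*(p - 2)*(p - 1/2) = p^4/2 - 3*p^3/2 - 11*p^2/8 + 6*p - 5/2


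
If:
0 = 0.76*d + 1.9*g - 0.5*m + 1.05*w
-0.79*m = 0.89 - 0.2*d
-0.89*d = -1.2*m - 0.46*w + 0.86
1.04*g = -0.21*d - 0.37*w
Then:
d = -3.25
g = 0.42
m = -1.95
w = 0.67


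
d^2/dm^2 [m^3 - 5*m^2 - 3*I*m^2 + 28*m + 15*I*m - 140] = 6*m - 10 - 6*I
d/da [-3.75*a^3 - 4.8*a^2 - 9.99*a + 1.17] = -11.25*a^2 - 9.6*a - 9.99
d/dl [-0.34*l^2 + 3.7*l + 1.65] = 3.7 - 0.68*l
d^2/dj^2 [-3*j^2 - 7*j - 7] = -6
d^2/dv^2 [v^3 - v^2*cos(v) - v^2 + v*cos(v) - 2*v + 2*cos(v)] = v^2*cos(v) + 4*v*sin(v) - v*cos(v) + 6*v - 2*sin(v) - 4*cos(v) - 2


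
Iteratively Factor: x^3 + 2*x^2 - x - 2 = (x + 1)*(x^2 + x - 2) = (x - 1)*(x + 1)*(x + 2)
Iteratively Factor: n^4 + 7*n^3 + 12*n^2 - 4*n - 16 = (n + 4)*(n^3 + 3*n^2 - 4) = (n + 2)*(n + 4)*(n^2 + n - 2) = (n + 2)^2*(n + 4)*(n - 1)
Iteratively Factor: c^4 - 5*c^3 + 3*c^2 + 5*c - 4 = (c - 4)*(c^3 - c^2 - c + 1) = (c - 4)*(c - 1)*(c^2 - 1) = (c - 4)*(c - 1)^2*(c + 1)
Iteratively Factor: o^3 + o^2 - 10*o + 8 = (o - 1)*(o^2 + 2*o - 8) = (o - 2)*(o - 1)*(o + 4)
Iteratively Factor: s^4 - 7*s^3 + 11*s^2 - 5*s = (s - 1)*(s^3 - 6*s^2 + 5*s) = (s - 5)*(s - 1)*(s^2 - s) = (s - 5)*(s - 1)^2*(s)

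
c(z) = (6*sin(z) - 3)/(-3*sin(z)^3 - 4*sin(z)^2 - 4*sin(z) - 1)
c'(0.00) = -18.00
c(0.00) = 3.00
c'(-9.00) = 316.41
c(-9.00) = -30.56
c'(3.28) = 55.12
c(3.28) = 7.41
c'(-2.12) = 6.19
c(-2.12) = -5.95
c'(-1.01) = -6.42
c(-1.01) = -6.03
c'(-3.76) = 0.77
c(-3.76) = -0.09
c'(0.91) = -0.20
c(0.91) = -0.21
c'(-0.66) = -24.49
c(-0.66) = -10.43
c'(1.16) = -0.06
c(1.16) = -0.24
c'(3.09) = 12.97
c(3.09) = 2.21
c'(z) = (6*sin(z) - 3)*(9*sin(z)^2*cos(z) + 8*sin(z)*cos(z) + 4*cos(z))/(-3*sin(z)^3 - 4*sin(z)^2 - 4*sin(z) - 1)^2 + 6*cos(z)/(-3*sin(z)^3 - 4*sin(z)^2 - 4*sin(z) - 1) = 3*(12*sin(z)^3 - sin(z)^2 - 8*sin(z) - 6)*cos(z)/((3*sin(z) + 1)^2*(sin(z)^2 + sin(z) + 1)^2)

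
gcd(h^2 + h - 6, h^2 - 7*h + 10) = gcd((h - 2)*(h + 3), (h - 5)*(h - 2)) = h - 2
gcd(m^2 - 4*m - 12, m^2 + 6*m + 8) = m + 2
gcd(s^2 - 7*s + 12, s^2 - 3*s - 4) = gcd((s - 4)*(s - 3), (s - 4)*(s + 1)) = s - 4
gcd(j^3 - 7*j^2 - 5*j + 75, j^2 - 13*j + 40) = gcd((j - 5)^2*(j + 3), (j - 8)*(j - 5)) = j - 5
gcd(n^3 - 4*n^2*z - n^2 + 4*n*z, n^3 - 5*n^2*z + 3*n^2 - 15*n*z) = n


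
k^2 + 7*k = k*(k + 7)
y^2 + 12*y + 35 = (y + 5)*(y + 7)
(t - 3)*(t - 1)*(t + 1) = t^3 - 3*t^2 - t + 3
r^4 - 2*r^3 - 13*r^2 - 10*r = r*(r - 5)*(r + 1)*(r + 2)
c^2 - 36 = (c - 6)*(c + 6)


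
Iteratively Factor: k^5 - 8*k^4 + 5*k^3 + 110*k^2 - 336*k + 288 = (k - 4)*(k^4 - 4*k^3 - 11*k^2 + 66*k - 72) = (k - 4)*(k + 4)*(k^3 - 8*k^2 + 21*k - 18) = (k - 4)*(k - 3)*(k + 4)*(k^2 - 5*k + 6) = (k - 4)*(k - 3)^2*(k + 4)*(k - 2)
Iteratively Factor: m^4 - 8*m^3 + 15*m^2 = (m - 3)*(m^3 - 5*m^2) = m*(m - 3)*(m^2 - 5*m) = m*(m - 5)*(m - 3)*(m)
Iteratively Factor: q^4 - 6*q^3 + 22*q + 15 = (q + 1)*(q^3 - 7*q^2 + 7*q + 15) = (q - 5)*(q + 1)*(q^2 - 2*q - 3) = (q - 5)*(q + 1)^2*(q - 3)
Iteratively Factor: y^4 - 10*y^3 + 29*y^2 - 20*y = (y - 4)*(y^3 - 6*y^2 + 5*y) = y*(y - 4)*(y^2 - 6*y + 5) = y*(y - 5)*(y - 4)*(y - 1)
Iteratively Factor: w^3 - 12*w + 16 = (w + 4)*(w^2 - 4*w + 4) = (w - 2)*(w + 4)*(w - 2)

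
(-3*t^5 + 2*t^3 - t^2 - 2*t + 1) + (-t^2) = -3*t^5 + 2*t^3 - 2*t^2 - 2*t + 1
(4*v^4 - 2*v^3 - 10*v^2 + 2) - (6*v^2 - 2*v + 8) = 4*v^4 - 2*v^3 - 16*v^2 + 2*v - 6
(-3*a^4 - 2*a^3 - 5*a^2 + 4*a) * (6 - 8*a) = 24*a^5 - 2*a^4 + 28*a^3 - 62*a^2 + 24*a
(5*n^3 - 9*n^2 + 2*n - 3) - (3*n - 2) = 5*n^3 - 9*n^2 - n - 1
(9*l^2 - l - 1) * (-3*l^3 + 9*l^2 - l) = -27*l^5 + 84*l^4 - 15*l^3 - 8*l^2 + l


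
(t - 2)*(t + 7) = t^2 + 5*t - 14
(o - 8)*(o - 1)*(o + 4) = o^3 - 5*o^2 - 28*o + 32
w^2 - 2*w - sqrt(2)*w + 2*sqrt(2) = (w - 2)*(w - sqrt(2))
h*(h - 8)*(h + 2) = h^3 - 6*h^2 - 16*h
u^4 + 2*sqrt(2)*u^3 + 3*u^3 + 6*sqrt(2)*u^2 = u^2*(u + 3)*(u + 2*sqrt(2))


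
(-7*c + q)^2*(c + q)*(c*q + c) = 49*c^4*q + 49*c^4 + 35*c^3*q^2 + 35*c^3*q - 13*c^2*q^3 - 13*c^2*q^2 + c*q^4 + c*q^3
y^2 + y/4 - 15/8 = (y - 5/4)*(y + 3/2)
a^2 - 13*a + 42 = (a - 7)*(a - 6)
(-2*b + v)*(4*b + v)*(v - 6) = -8*b^2*v + 48*b^2 + 2*b*v^2 - 12*b*v + v^3 - 6*v^2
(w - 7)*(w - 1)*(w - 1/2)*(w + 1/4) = w^4 - 33*w^3/4 + 71*w^2/8 - 3*w/4 - 7/8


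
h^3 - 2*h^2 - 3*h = h*(h - 3)*(h + 1)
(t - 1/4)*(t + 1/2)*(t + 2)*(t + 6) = t^4 + 33*t^3/4 + 111*t^2/8 + 2*t - 3/2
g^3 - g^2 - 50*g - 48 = (g - 8)*(g + 1)*(g + 6)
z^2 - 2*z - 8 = (z - 4)*(z + 2)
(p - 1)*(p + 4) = p^2 + 3*p - 4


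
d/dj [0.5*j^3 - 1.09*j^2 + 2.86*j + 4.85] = 1.5*j^2 - 2.18*j + 2.86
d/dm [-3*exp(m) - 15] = -3*exp(m)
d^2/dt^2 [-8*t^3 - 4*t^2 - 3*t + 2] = -48*t - 8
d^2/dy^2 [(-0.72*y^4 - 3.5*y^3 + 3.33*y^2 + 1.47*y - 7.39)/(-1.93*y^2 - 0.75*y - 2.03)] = (5.363856*y^6 + 6.25320000000001*y^5 + 19.355328*y^4 - 7.25945599999999*y^3 + 311.018784*y^2 + 185.276928*y - 72.561856)/(7.189057*y^6 + 8.381025*y^5 + 25.941516*y^4 + 18.052425*y^3 + 27.285636*y^2 + 9.272025*y + 8.365427)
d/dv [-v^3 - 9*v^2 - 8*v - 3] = -3*v^2 - 18*v - 8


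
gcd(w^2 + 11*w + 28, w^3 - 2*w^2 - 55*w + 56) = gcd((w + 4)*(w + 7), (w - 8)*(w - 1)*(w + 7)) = w + 7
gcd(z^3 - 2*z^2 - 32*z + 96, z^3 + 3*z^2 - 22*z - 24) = z^2 + 2*z - 24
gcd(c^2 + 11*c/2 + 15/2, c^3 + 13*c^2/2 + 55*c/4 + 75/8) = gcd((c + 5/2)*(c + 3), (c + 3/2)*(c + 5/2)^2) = c + 5/2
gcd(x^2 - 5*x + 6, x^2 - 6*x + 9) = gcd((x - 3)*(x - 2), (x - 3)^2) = x - 3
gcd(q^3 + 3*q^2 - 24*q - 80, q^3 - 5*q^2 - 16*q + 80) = q^2 - q - 20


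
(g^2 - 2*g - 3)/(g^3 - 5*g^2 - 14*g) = (-g^2 + 2*g + 3)/(g*(-g^2 + 5*g + 14))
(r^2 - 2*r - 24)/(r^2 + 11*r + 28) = (r - 6)/(r + 7)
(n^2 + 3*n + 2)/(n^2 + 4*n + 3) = (n + 2)/(n + 3)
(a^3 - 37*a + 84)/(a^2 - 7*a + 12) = a + 7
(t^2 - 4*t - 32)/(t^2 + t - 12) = (t - 8)/(t - 3)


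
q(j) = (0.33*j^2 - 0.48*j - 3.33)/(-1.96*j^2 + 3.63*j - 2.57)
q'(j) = (0.66*j - 0.48)/(-1.96*j^2 + 3.63*j - 2.57) + (3.92*j - 3.63)*(0.33*j^2 - 0.48*j - 3.33)/(-1.96*j^2 + 3.63*j - 2.57)^2 = (0.2571*j^2 - 14.7498*j + 13.3215)/(3.8416*j^4 - 14.2296*j^3 + 23.2513*j^2 - 18.6582*j + 6.6049)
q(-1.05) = 0.29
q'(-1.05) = 0.40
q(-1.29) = 0.21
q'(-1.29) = 0.30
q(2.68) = 0.32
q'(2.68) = -0.51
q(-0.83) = 0.39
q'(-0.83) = 0.54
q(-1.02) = 0.30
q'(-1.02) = 0.41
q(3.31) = 0.11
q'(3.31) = -0.23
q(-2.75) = -0.02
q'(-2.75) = 0.07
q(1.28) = 3.00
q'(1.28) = -3.99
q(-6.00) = -0.12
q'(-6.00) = 0.01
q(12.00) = -0.16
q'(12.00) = -0.00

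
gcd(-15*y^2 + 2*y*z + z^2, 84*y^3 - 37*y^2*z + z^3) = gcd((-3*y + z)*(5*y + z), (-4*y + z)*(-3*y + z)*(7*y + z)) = 3*y - z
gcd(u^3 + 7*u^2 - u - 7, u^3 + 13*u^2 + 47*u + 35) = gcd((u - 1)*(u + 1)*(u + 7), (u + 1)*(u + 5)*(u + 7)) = u^2 + 8*u + 7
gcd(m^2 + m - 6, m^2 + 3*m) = m + 3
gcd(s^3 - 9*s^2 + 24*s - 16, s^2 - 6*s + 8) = s - 4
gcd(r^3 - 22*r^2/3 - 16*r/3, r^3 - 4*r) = r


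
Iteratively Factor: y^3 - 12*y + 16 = (y - 2)*(y^2 + 2*y - 8) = (y - 2)*(y + 4)*(y - 2)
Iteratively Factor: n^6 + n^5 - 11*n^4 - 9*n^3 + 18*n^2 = (n - 1)*(n^5 + 2*n^4 - 9*n^3 - 18*n^2) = n*(n - 1)*(n^4 + 2*n^3 - 9*n^2 - 18*n) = n*(n - 1)*(n + 3)*(n^3 - n^2 - 6*n) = n^2*(n - 1)*(n + 3)*(n^2 - n - 6) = n^2*(n - 3)*(n - 1)*(n + 3)*(n + 2)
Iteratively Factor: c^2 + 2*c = (c + 2)*(c)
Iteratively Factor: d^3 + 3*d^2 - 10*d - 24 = (d + 4)*(d^2 - d - 6) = (d - 3)*(d + 4)*(d + 2)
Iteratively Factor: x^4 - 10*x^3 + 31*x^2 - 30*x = (x - 2)*(x^3 - 8*x^2 + 15*x) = x*(x - 2)*(x^2 - 8*x + 15) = x*(x - 5)*(x - 2)*(x - 3)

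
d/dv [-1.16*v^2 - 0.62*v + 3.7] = -2.32*v - 0.62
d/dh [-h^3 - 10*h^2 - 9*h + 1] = -3*h^2 - 20*h - 9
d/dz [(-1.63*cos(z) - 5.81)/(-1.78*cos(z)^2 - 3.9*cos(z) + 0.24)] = (2.9014*cos(z)^2 + 20.6836*cos(z) + 23.0502)*sin(z)/(3.1684*cos(z)^4 + 13.884*cos(z)^3 + 14.3556*cos(z)^2 - 1.872*cos(z) + 0.0576)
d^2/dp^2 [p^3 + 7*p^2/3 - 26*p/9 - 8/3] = 6*p + 14/3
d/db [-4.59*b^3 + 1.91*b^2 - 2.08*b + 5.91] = -13.77*b^2 + 3.82*b - 2.08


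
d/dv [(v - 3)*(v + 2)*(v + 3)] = 3*v^2 + 4*v - 9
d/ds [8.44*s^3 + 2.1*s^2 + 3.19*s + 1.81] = 25.32*s^2 + 4.2*s + 3.19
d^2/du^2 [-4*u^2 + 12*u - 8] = -8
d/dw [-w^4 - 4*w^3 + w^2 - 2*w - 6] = -4*w^3 - 12*w^2 + 2*w - 2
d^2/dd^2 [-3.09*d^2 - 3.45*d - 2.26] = -6.18000000000000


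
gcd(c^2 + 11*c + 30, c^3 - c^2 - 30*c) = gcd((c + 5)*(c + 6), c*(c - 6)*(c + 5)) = c + 5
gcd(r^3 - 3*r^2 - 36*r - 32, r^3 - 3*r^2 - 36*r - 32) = r^3 - 3*r^2 - 36*r - 32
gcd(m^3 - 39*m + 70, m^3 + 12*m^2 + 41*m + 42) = m + 7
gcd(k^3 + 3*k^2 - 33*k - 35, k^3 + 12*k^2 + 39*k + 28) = k^2 + 8*k + 7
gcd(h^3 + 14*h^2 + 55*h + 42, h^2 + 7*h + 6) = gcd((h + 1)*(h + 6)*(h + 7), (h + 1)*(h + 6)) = h^2 + 7*h + 6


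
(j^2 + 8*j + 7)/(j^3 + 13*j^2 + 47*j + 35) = 1/(j + 5)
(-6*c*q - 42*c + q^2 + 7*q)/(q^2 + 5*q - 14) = (-6*c + q)/(q - 2)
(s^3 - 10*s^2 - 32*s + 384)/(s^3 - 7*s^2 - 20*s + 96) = (s^2 - 2*s - 48)/(s^2 + s - 12)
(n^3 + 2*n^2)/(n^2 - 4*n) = n*(n + 2)/(n - 4)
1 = 1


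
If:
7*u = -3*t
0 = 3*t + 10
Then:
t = -10/3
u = 10/7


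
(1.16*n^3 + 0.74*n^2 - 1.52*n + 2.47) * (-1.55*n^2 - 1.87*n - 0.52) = -1.798*n^5 - 3.3162*n^4 + 0.369*n^3 - 1.3709*n^2 - 3.8285*n - 1.2844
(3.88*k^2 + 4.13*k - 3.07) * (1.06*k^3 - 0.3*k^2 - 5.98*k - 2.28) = 4.1128*k^5 + 3.2138*k^4 - 27.6956*k^3 - 32.6228*k^2 + 8.9422*k + 6.9996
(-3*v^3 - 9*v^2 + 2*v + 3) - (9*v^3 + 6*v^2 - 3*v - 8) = -12*v^3 - 15*v^2 + 5*v + 11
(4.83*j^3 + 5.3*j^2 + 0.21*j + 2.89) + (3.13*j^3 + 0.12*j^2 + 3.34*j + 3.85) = 7.96*j^3 + 5.42*j^2 + 3.55*j + 6.74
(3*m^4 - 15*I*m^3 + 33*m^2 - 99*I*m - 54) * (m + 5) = 3*m^5 + 15*m^4 - 15*I*m^4 + 33*m^3 - 75*I*m^3 + 165*m^2 - 99*I*m^2 - 54*m - 495*I*m - 270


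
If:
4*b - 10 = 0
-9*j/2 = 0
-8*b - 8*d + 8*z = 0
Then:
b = 5/2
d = z - 5/2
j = 0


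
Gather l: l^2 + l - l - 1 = l^2 - 1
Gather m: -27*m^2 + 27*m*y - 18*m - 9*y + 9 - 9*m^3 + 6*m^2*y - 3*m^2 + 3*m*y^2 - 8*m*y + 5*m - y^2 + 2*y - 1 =-9*m^3 + m^2*(6*y - 30) + m*(3*y^2 + 19*y - 13) - y^2 - 7*y + 8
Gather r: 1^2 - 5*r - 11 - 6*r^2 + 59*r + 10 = -6*r^2 + 54*r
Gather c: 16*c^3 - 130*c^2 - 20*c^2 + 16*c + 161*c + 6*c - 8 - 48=16*c^3 - 150*c^2 + 183*c - 56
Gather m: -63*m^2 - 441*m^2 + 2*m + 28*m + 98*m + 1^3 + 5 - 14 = -504*m^2 + 128*m - 8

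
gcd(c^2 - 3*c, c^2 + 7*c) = c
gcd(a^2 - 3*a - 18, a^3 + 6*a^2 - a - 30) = a + 3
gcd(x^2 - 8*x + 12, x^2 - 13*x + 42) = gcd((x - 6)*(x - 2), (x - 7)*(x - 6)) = x - 6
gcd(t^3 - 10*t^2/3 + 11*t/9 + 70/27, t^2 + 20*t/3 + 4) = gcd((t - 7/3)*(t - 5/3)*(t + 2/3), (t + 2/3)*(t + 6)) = t + 2/3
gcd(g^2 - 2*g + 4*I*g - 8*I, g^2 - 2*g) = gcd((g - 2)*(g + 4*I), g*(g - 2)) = g - 2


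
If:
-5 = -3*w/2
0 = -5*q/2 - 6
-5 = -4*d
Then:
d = 5/4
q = -12/5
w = 10/3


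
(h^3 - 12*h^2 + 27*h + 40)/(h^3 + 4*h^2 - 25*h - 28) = (h^2 - 13*h + 40)/(h^2 + 3*h - 28)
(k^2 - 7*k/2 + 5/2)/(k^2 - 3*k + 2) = (k - 5/2)/(k - 2)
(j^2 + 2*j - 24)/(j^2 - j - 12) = (j + 6)/(j + 3)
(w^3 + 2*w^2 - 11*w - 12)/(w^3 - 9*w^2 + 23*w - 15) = (w^2 + 5*w + 4)/(w^2 - 6*w + 5)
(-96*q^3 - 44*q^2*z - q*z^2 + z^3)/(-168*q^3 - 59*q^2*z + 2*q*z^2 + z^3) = (4*q + z)/(7*q + z)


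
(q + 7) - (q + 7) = 0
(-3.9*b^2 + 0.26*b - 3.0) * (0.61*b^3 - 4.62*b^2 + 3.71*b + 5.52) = -2.379*b^5 + 18.1766*b^4 - 17.5002*b^3 - 6.7034*b^2 - 9.6948*b - 16.56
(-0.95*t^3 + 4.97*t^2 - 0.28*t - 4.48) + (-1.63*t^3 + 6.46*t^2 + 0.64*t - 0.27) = -2.58*t^3 + 11.43*t^2 + 0.36*t - 4.75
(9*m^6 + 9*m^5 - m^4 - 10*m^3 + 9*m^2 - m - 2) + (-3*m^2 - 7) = 9*m^6 + 9*m^5 - m^4 - 10*m^3 + 6*m^2 - m - 9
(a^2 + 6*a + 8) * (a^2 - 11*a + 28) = a^4 - 5*a^3 - 30*a^2 + 80*a + 224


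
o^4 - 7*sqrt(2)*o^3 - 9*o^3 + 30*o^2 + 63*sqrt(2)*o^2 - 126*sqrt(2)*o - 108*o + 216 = (o - 6)*(o - 3)*(o - 6*sqrt(2))*(o - sqrt(2))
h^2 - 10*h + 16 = (h - 8)*(h - 2)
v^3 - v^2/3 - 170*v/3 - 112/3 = (v - 8)*(v + 2/3)*(v + 7)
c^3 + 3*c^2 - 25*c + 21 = (c - 3)*(c - 1)*(c + 7)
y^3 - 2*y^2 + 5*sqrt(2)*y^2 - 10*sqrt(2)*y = y*(y - 2)*(y + 5*sqrt(2))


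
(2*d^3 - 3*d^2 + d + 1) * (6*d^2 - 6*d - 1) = 12*d^5 - 30*d^4 + 22*d^3 + 3*d^2 - 7*d - 1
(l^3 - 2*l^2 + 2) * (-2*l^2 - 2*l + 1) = -2*l^5 + 2*l^4 + 5*l^3 - 6*l^2 - 4*l + 2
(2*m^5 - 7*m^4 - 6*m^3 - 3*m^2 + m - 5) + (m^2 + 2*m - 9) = 2*m^5 - 7*m^4 - 6*m^3 - 2*m^2 + 3*m - 14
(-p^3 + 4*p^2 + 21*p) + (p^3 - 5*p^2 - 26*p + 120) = -p^2 - 5*p + 120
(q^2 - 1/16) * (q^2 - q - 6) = q^4 - q^3 - 97*q^2/16 + q/16 + 3/8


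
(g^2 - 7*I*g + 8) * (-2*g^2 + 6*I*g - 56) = -2*g^4 + 20*I*g^3 - 30*g^2 + 440*I*g - 448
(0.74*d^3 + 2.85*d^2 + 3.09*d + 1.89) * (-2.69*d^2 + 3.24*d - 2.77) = -1.9906*d^5 - 5.2689*d^4 - 1.1279*d^3 - 2.967*d^2 - 2.4357*d - 5.2353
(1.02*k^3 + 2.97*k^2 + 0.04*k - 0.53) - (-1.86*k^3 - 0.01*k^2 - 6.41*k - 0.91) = 2.88*k^3 + 2.98*k^2 + 6.45*k + 0.38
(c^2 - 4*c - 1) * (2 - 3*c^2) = -3*c^4 + 12*c^3 + 5*c^2 - 8*c - 2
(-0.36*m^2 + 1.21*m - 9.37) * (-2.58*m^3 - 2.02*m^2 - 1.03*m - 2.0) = 0.9288*m^5 - 2.3946*m^4 + 22.1012*m^3 + 18.4011*m^2 + 7.2311*m + 18.74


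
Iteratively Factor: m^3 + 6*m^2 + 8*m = (m + 2)*(m^2 + 4*m) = (m + 2)*(m + 4)*(m)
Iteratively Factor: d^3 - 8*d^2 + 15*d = (d - 5)*(d^2 - 3*d) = (d - 5)*(d - 3)*(d)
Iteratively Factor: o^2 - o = (o - 1)*(o)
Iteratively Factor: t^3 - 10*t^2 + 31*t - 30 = (t - 2)*(t^2 - 8*t + 15) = (t - 5)*(t - 2)*(t - 3)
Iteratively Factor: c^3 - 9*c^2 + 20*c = (c - 4)*(c^2 - 5*c) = (c - 5)*(c - 4)*(c)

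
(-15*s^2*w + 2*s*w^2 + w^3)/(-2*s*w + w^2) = (15*s^2 - 2*s*w - w^2)/(2*s - w)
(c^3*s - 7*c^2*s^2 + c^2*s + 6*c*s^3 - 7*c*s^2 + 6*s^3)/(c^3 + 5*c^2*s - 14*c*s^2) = s*(c^3 - 7*c^2*s + c^2 + 6*c*s^2 - 7*c*s + 6*s^2)/(c*(c^2 + 5*c*s - 14*s^2))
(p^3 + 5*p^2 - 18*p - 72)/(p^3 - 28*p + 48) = (p + 3)/(p - 2)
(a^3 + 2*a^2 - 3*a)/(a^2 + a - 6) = a*(a - 1)/(a - 2)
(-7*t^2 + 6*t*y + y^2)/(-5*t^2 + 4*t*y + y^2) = (7*t + y)/(5*t + y)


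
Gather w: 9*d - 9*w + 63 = 9*d - 9*w + 63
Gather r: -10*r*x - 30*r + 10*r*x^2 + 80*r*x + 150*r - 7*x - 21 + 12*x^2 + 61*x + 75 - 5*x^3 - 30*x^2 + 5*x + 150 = r*(10*x^2 + 70*x + 120) - 5*x^3 - 18*x^2 + 59*x + 204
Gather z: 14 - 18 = -4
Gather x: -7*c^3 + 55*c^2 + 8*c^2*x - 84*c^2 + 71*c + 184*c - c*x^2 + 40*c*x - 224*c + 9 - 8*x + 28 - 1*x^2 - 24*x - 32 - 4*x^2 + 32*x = -7*c^3 - 29*c^2 + 31*c + x^2*(-c - 5) + x*(8*c^2 + 40*c) + 5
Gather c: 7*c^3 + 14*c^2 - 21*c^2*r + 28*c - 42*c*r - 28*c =7*c^3 + c^2*(14 - 21*r) - 42*c*r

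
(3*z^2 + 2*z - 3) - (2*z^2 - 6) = z^2 + 2*z + 3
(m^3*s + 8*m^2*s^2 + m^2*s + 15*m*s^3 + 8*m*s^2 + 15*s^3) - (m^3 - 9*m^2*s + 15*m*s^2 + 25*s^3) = m^3*s - m^3 + 8*m^2*s^2 + 10*m^2*s + 15*m*s^3 - 7*m*s^2 - 10*s^3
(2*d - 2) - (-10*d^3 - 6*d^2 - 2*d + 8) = 10*d^3 + 6*d^2 + 4*d - 10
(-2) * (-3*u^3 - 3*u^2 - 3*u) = 6*u^3 + 6*u^2 + 6*u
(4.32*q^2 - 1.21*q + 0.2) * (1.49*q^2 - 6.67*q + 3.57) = 6.4368*q^4 - 30.6173*q^3 + 23.7911*q^2 - 5.6537*q + 0.714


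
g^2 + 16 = (g - 4*I)*(g + 4*I)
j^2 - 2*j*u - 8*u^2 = (j - 4*u)*(j + 2*u)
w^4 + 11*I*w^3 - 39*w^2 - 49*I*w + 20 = (w + I)^2*(w + 4*I)*(w + 5*I)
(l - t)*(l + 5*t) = l^2 + 4*l*t - 5*t^2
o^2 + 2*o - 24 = (o - 4)*(o + 6)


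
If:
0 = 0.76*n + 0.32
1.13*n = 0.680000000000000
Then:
No Solution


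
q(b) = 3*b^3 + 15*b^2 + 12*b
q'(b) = 9*b^2 + 30*b + 12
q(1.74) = 82.10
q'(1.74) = 91.45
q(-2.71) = 17.93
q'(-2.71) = -3.20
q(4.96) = 794.62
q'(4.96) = 382.21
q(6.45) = 1506.45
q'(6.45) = 579.92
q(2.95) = 242.95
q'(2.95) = 178.82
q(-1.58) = 6.65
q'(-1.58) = -12.93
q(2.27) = 139.62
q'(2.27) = 126.48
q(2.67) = 196.08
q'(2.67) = 156.26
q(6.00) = 1260.00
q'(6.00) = 516.00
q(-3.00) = 18.00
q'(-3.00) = 3.00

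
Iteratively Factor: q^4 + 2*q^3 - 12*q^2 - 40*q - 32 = (q - 4)*(q^3 + 6*q^2 + 12*q + 8) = (q - 4)*(q + 2)*(q^2 + 4*q + 4) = (q - 4)*(q + 2)^2*(q + 2)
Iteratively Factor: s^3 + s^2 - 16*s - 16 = (s - 4)*(s^2 + 5*s + 4) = (s - 4)*(s + 1)*(s + 4)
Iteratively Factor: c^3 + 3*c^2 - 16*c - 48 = (c + 3)*(c^2 - 16) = (c - 4)*(c + 3)*(c + 4)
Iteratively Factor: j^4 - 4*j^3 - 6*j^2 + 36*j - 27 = (j - 3)*(j^3 - j^2 - 9*j + 9) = (j - 3)^2*(j^2 + 2*j - 3) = (j - 3)^2*(j + 3)*(j - 1)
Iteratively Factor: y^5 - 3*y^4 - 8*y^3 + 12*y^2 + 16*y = (y - 4)*(y^4 + y^3 - 4*y^2 - 4*y) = (y - 4)*(y + 1)*(y^3 - 4*y) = (y - 4)*(y - 2)*(y + 1)*(y^2 + 2*y) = y*(y - 4)*(y - 2)*(y + 1)*(y + 2)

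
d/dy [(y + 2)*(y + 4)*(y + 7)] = 3*y^2 + 26*y + 50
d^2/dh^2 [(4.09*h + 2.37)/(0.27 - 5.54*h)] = -157.713828/(5.54*h - 0.27)^3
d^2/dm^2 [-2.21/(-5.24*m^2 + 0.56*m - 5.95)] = (-121.362592*m^2 + 12.970048*m + 2.21*(10.48*m - 0.56)*(20.96*m - 1.12) - 137.80676)/(5.24*m^2 - 0.56*m + 5.95)^3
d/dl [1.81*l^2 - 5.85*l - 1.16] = 3.62*l - 5.85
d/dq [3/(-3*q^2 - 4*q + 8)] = 6*(3*q + 2)/(3*q^2 + 4*q - 8)^2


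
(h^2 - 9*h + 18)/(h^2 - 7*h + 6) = (h - 3)/(h - 1)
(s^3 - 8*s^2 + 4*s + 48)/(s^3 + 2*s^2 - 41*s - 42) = (s^2 - 2*s - 8)/(s^2 + 8*s + 7)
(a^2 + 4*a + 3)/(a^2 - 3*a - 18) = (a + 1)/(a - 6)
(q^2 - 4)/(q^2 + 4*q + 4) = (q - 2)/(q + 2)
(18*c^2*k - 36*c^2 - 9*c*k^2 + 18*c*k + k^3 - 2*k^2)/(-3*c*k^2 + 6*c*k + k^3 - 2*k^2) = (-6*c + k)/k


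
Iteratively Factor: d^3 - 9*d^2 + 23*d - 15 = (d - 3)*(d^2 - 6*d + 5) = (d - 3)*(d - 1)*(d - 5)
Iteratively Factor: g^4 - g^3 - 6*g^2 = (g)*(g^3 - g^2 - 6*g) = g*(g - 3)*(g^2 + 2*g) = g^2*(g - 3)*(g + 2)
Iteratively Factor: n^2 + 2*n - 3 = (n + 3)*(n - 1)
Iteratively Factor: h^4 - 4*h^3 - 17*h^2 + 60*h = (h - 5)*(h^3 + h^2 - 12*h) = (h - 5)*(h + 4)*(h^2 - 3*h) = (h - 5)*(h - 3)*(h + 4)*(h)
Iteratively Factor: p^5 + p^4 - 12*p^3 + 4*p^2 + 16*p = (p + 4)*(p^4 - 3*p^3 + 4*p) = (p - 2)*(p + 4)*(p^3 - p^2 - 2*p) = (p - 2)^2*(p + 4)*(p^2 + p) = p*(p - 2)^2*(p + 4)*(p + 1)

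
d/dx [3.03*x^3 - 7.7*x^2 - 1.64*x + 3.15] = 9.09*x^2 - 15.4*x - 1.64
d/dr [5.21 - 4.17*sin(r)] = -4.17*cos(r)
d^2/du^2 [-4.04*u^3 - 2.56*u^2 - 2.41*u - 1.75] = -24.24*u - 5.12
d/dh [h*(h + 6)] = 2*h + 6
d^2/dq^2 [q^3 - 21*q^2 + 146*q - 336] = 6*q - 42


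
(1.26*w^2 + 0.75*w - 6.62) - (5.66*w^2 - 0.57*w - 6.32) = -4.4*w^2 + 1.32*w - 0.3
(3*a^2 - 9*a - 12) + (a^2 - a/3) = 4*a^2 - 28*a/3 - 12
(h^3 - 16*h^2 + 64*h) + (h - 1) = h^3 - 16*h^2 + 65*h - 1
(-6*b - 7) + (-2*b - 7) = -8*b - 14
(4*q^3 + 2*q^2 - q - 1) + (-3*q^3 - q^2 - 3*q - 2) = q^3 + q^2 - 4*q - 3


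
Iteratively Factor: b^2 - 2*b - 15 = (b + 3)*(b - 5)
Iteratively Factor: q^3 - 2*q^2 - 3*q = (q - 3)*(q^2 + q) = q*(q - 3)*(q + 1)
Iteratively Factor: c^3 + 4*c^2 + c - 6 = (c + 2)*(c^2 + 2*c - 3) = (c + 2)*(c + 3)*(c - 1)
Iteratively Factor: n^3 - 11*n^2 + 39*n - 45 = (n - 3)*(n^2 - 8*n + 15) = (n - 3)^2*(n - 5)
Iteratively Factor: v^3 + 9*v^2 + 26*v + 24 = (v + 2)*(v^2 + 7*v + 12) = (v + 2)*(v + 4)*(v + 3)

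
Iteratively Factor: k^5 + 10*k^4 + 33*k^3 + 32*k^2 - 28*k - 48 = (k + 4)*(k^4 + 6*k^3 + 9*k^2 - 4*k - 12) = (k + 2)*(k + 4)*(k^3 + 4*k^2 + k - 6) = (k + 2)^2*(k + 4)*(k^2 + 2*k - 3) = (k - 1)*(k + 2)^2*(k + 4)*(k + 3)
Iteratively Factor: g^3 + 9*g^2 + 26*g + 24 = (g + 2)*(g^2 + 7*g + 12) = (g + 2)*(g + 4)*(g + 3)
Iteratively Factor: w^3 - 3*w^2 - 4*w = (w + 1)*(w^2 - 4*w) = w*(w + 1)*(w - 4)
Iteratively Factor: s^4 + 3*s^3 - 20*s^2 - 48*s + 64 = (s + 4)*(s^3 - s^2 - 16*s + 16) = (s + 4)^2*(s^2 - 5*s + 4) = (s - 4)*(s + 4)^2*(s - 1)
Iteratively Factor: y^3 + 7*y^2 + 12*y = (y + 3)*(y^2 + 4*y) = y*(y + 3)*(y + 4)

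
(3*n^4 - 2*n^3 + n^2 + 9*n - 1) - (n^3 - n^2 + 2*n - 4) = 3*n^4 - 3*n^3 + 2*n^2 + 7*n + 3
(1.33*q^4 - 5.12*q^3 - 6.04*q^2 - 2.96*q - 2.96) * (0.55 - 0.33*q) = -0.4389*q^5 + 2.4211*q^4 - 0.8228*q^3 - 2.3452*q^2 - 0.6512*q - 1.628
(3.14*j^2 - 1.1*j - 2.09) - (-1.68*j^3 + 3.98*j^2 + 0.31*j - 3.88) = 1.68*j^3 - 0.84*j^2 - 1.41*j + 1.79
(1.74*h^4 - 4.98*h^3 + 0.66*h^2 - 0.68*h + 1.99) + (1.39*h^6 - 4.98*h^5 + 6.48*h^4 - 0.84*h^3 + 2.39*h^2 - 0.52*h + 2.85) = 1.39*h^6 - 4.98*h^5 + 8.22*h^4 - 5.82*h^3 + 3.05*h^2 - 1.2*h + 4.84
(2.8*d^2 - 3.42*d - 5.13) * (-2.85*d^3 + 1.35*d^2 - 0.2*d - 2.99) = -7.98*d^5 + 13.527*d^4 + 9.4435*d^3 - 14.6135*d^2 + 11.2518*d + 15.3387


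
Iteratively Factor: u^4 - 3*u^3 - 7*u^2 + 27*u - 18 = (u - 2)*(u^3 - u^2 - 9*u + 9) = (u - 2)*(u - 1)*(u^2 - 9) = (u - 3)*(u - 2)*(u - 1)*(u + 3)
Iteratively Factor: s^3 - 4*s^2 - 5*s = (s + 1)*(s^2 - 5*s) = (s - 5)*(s + 1)*(s)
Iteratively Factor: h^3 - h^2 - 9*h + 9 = (h + 3)*(h^2 - 4*h + 3) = (h - 3)*(h + 3)*(h - 1)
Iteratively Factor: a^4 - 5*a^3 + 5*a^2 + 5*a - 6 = (a - 3)*(a^3 - 2*a^2 - a + 2) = (a - 3)*(a - 2)*(a^2 - 1) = (a - 3)*(a - 2)*(a - 1)*(a + 1)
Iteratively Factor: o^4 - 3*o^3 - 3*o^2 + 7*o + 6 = (o - 3)*(o^3 - 3*o - 2) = (o - 3)*(o + 1)*(o^2 - o - 2) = (o - 3)*(o + 1)^2*(o - 2)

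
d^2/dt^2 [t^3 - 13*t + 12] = 6*t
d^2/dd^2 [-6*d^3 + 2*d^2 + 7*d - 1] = 4 - 36*d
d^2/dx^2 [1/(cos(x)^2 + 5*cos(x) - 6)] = (-4*sin(x)^4 + 51*sin(x)^2 - 45*cos(x)/4 - 15*cos(3*x)/4 + 15)/((cos(x) - 1)^3*(cos(x) + 6)^3)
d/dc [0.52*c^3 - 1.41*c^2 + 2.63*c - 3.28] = 1.56*c^2 - 2.82*c + 2.63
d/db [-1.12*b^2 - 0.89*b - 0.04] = -2.24*b - 0.89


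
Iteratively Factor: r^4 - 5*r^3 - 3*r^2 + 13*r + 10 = (r + 1)*(r^3 - 6*r^2 + 3*r + 10) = (r - 5)*(r + 1)*(r^2 - r - 2) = (r - 5)*(r + 1)^2*(r - 2)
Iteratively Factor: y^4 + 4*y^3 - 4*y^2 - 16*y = (y + 2)*(y^3 + 2*y^2 - 8*y) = (y + 2)*(y + 4)*(y^2 - 2*y) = y*(y + 2)*(y + 4)*(y - 2)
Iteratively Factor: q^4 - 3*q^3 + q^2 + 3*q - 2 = (q + 1)*(q^3 - 4*q^2 + 5*q - 2) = (q - 1)*(q + 1)*(q^2 - 3*q + 2) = (q - 1)^2*(q + 1)*(q - 2)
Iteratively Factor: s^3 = (s)*(s^2) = s^2*(s)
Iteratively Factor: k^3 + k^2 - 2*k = (k - 1)*(k^2 + 2*k) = k*(k - 1)*(k + 2)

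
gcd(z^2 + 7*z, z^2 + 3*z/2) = z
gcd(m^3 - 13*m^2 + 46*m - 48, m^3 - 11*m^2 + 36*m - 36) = m^2 - 5*m + 6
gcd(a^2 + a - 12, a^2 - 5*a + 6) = a - 3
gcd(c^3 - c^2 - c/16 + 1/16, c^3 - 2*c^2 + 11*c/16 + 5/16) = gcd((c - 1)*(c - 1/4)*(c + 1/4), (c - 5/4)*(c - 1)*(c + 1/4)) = c^2 - 3*c/4 - 1/4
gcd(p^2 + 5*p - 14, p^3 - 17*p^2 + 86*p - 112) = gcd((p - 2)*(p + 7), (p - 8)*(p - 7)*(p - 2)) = p - 2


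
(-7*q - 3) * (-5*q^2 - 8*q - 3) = 35*q^3 + 71*q^2 + 45*q + 9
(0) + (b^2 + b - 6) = b^2 + b - 6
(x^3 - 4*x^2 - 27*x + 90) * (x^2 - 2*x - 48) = x^5 - 6*x^4 - 67*x^3 + 336*x^2 + 1116*x - 4320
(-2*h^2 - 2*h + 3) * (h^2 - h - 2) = -2*h^4 + 9*h^2 + h - 6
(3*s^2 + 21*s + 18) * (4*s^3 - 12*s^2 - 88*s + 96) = 12*s^5 + 48*s^4 - 444*s^3 - 1776*s^2 + 432*s + 1728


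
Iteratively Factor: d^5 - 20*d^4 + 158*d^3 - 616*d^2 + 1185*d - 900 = (d - 4)*(d^4 - 16*d^3 + 94*d^2 - 240*d + 225) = (d - 4)*(d - 3)*(d^3 - 13*d^2 + 55*d - 75) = (d - 5)*(d - 4)*(d - 3)*(d^2 - 8*d + 15) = (d - 5)^2*(d - 4)*(d - 3)*(d - 3)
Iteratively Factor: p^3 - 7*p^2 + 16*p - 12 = (p - 3)*(p^2 - 4*p + 4) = (p - 3)*(p - 2)*(p - 2)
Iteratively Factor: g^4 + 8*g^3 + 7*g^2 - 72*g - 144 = (g + 4)*(g^3 + 4*g^2 - 9*g - 36) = (g + 3)*(g + 4)*(g^2 + g - 12) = (g + 3)*(g + 4)^2*(g - 3)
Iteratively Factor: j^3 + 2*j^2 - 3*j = (j)*(j^2 + 2*j - 3) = j*(j - 1)*(j + 3)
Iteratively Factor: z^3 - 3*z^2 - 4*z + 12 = (z - 3)*(z^2 - 4) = (z - 3)*(z + 2)*(z - 2)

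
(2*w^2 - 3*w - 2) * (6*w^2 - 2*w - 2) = 12*w^4 - 22*w^3 - 10*w^2 + 10*w + 4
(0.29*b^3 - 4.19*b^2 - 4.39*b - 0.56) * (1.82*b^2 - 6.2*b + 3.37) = 0.5278*b^5 - 9.4238*b^4 + 18.9655*b^3 + 12.0785*b^2 - 11.3223*b - 1.8872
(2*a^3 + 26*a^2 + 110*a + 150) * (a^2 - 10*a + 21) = 2*a^5 + 6*a^4 - 108*a^3 - 404*a^2 + 810*a + 3150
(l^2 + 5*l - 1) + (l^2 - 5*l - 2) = 2*l^2 - 3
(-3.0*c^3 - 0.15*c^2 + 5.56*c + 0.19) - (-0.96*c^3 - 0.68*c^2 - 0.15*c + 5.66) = -2.04*c^3 + 0.53*c^2 + 5.71*c - 5.47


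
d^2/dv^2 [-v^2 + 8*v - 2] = -2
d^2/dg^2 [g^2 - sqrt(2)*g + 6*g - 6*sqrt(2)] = 2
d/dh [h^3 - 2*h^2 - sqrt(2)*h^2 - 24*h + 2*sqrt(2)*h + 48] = 3*h^2 - 4*h - 2*sqrt(2)*h - 24 + 2*sqrt(2)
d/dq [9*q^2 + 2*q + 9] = 18*q + 2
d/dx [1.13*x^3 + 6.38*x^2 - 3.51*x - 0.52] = 3.39*x^2 + 12.76*x - 3.51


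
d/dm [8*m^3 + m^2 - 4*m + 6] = 24*m^2 + 2*m - 4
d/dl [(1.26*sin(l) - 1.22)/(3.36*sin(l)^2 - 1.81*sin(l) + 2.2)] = (-4.2336*sin(l)^2 + 8.1984*sin(l) + 0.5638)*cos(l)/(11.2896*sin(l)^4 - 12.1632*sin(l)^3 + 18.0601*sin(l)^2 - 7.964*sin(l) + 4.84)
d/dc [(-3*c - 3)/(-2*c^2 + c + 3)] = -6/(4*c^2 - 12*c + 9)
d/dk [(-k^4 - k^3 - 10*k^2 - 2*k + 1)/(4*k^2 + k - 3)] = (-8*k^5 - 7*k^4 + 10*k^3 + 7*k^2 + 52*k + 5)/(16*k^4 + 8*k^3 - 23*k^2 - 6*k + 9)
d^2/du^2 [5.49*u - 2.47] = 0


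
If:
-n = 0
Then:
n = 0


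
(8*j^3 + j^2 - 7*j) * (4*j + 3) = 32*j^4 + 28*j^3 - 25*j^2 - 21*j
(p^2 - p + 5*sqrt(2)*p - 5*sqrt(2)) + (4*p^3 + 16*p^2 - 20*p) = 4*p^3 + 17*p^2 - 21*p + 5*sqrt(2)*p - 5*sqrt(2)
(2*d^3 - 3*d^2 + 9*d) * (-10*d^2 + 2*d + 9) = -20*d^5 + 34*d^4 - 78*d^3 - 9*d^2 + 81*d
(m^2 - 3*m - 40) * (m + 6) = m^3 + 3*m^2 - 58*m - 240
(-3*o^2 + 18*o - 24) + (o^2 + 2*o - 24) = -2*o^2 + 20*o - 48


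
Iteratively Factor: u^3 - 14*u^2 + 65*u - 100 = (u - 5)*(u^2 - 9*u + 20) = (u - 5)^2*(u - 4)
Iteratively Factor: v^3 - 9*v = (v - 3)*(v^2 + 3*v) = (v - 3)*(v + 3)*(v)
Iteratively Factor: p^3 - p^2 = (p)*(p^2 - p) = p^2*(p - 1)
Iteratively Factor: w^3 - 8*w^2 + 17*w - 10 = (w - 1)*(w^2 - 7*w + 10) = (w - 5)*(w - 1)*(w - 2)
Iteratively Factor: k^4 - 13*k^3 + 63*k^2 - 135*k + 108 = (k - 3)*(k^3 - 10*k^2 + 33*k - 36) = (k - 4)*(k - 3)*(k^2 - 6*k + 9) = (k - 4)*(k - 3)^2*(k - 3)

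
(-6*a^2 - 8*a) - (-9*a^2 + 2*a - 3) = 3*a^2 - 10*a + 3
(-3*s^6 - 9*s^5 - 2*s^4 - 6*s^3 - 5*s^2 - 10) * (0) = 0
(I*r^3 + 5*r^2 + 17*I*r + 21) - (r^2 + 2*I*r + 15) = I*r^3 + 4*r^2 + 15*I*r + 6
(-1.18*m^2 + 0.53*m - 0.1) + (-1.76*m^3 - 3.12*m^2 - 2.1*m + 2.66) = -1.76*m^3 - 4.3*m^2 - 1.57*m + 2.56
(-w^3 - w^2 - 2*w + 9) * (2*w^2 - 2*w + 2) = -2*w^5 - 4*w^3 + 20*w^2 - 22*w + 18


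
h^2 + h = h*(h + 1)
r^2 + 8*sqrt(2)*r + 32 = (r + 4*sqrt(2))^2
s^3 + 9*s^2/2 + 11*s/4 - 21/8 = (s - 1/2)*(s + 3/2)*(s + 7/2)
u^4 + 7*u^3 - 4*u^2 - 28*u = u*(u - 2)*(u + 2)*(u + 7)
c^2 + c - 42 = (c - 6)*(c + 7)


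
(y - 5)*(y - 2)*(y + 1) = y^3 - 6*y^2 + 3*y + 10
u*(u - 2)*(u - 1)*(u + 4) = u^4 + u^3 - 10*u^2 + 8*u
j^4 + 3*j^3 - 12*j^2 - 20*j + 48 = (j - 2)^2*(j + 3)*(j + 4)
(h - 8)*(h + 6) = h^2 - 2*h - 48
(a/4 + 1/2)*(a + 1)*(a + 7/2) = a^3/4 + 13*a^2/8 + 25*a/8 + 7/4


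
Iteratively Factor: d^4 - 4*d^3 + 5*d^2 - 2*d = (d - 2)*(d^3 - 2*d^2 + d) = d*(d - 2)*(d^2 - 2*d + 1) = d*(d - 2)*(d - 1)*(d - 1)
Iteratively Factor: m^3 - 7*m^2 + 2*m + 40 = (m - 4)*(m^2 - 3*m - 10) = (m - 4)*(m + 2)*(m - 5)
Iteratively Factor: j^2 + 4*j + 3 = (j + 1)*(j + 3)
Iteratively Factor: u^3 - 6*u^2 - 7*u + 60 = (u + 3)*(u^2 - 9*u + 20) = (u - 5)*(u + 3)*(u - 4)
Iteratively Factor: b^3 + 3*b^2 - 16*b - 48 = (b + 3)*(b^2 - 16) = (b - 4)*(b + 3)*(b + 4)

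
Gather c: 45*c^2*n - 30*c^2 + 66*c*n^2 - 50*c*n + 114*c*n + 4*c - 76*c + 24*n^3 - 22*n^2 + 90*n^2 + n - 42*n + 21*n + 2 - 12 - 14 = c^2*(45*n - 30) + c*(66*n^2 + 64*n - 72) + 24*n^3 + 68*n^2 - 20*n - 24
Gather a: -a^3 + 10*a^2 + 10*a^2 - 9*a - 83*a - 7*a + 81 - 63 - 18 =-a^3 + 20*a^2 - 99*a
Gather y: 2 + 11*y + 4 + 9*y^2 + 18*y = 9*y^2 + 29*y + 6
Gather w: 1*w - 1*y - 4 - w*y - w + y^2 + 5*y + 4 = -w*y + y^2 + 4*y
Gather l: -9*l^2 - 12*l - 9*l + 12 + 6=-9*l^2 - 21*l + 18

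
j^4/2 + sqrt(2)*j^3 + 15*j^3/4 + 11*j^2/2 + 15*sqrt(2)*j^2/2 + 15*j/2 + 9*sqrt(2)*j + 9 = (j/2 + sqrt(2)/2)*(j + 3/2)*(j + 6)*(j + sqrt(2))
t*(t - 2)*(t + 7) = t^3 + 5*t^2 - 14*t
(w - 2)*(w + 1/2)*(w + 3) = w^3 + 3*w^2/2 - 11*w/2 - 3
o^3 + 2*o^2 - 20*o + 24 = (o - 2)^2*(o + 6)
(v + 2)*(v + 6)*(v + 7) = v^3 + 15*v^2 + 68*v + 84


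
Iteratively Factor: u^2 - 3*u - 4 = (u + 1)*(u - 4)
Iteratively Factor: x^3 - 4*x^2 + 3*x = (x)*(x^2 - 4*x + 3) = x*(x - 3)*(x - 1)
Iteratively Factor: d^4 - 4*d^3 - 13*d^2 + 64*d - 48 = (d - 1)*(d^3 - 3*d^2 - 16*d + 48) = (d - 4)*(d - 1)*(d^2 + d - 12) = (d - 4)*(d - 1)*(d + 4)*(d - 3)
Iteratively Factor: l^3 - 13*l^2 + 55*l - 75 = (l - 5)*(l^2 - 8*l + 15) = (l - 5)*(l - 3)*(l - 5)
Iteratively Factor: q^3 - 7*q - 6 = (q + 2)*(q^2 - 2*q - 3) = (q + 1)*(q + 2)*(q - 3)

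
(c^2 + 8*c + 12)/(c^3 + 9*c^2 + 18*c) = (c + 2)/(c*(c + 3))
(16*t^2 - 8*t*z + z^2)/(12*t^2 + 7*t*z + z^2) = (16*t^2 - 8*t*z + z^2)/(12*t^2 + 7*t*z + z^2)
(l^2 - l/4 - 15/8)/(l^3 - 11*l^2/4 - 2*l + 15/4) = (l - 3/2)/(l^2 - 4*l + 3)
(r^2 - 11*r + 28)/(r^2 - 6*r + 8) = (r - 7)/(r - 2)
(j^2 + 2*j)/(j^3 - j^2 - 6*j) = 1/(j - 3)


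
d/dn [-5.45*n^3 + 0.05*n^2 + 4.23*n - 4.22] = -16.35*n^2 + 0.1*n + 4.23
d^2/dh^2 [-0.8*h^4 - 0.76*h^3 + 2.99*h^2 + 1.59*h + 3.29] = -9.6*h^2 - 4.56*h + 5.98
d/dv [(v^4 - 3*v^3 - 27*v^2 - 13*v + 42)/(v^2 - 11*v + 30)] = 2*(v^5 - 18*v^4 + 93*v^3 + 20*v^2 - 852*v + 36)/(v^4 - 22*v^3 + 181*v^2 - 660*v + 900)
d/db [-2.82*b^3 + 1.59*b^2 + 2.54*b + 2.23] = -8.46*b^2 + 3.18*b + 2.54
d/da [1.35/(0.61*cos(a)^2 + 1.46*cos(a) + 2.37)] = (1.647*cos(a) + 1.971)*sin(a)/(0.61*cos(a)^2 + 1.46*cos(a) + 2.37)^2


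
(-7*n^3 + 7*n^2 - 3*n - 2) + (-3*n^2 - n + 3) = -7*n^3 + 4*n^2 - 4*n + 1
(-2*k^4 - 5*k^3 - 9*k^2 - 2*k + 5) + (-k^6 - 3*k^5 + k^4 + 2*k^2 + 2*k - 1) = -k^6 - 3*k^5 - k^4 - 5*k^3 - 7*k^2 + 4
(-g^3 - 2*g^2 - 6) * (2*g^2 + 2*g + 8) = -2*g^5 - 6*g^4 - 12*g^3 - 28*g^2 - 12*g - 48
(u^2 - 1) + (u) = u^2 + u - 1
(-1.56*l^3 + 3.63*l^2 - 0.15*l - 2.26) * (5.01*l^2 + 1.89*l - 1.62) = -7.8156*l^5 + 15.2379*l^4 + 8.6364*l^3 - 17.4867*l^2 - 4.0284*l + 3.6612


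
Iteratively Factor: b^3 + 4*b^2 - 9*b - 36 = (b - 3)*(b^2 + 7*b + 12) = (b - 3)*(b + 4)*(b + 3)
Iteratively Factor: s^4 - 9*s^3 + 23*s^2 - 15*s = (s - 5)*(s^3 - 4*s^2 + 3*s) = (s - 5)*(s - 3)*(s^2 - s) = s*(s - 5)*(s - 3)*(s - 1)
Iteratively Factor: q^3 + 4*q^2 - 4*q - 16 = (q + 2)*(q^2 + 2*q - 8) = (q + 2)*(q + 4)*(q - 2)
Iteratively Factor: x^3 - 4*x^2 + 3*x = (x - 3)*(x^2 - x) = (x - 3)*(x - 1)*(x)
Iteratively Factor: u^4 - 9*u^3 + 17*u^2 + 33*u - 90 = (u - 3)*(u^3 - 6*u^2 - u + 30) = (u - 3)^2*(u^2 - 3*u - 10) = (u - 3)^2*(u + 2)*(u - 5)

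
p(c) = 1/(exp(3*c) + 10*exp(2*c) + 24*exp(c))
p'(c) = (-3*exp(3*c) - 20*exp(2*c) - 24*exp(c))/(exp(3*c) + 10*exp(2*c) + 24*exp(c))^2 = (-3*exp(2*c) - 20*exp(c) - 24)*exp(-c)/(exp(2*c) + 10*exp(c) + 24)^2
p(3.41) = 0.00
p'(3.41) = -0.00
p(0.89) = 0.01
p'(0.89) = -0.01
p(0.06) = 0.03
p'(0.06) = -0.04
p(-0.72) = 0.07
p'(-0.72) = -0.08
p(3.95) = 0.00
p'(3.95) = -0.00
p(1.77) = 0.00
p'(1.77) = -0.00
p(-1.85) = 0.25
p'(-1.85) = -0.26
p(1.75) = 0.00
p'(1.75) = -0.00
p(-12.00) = 6781.43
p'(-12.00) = -6781.45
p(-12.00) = 6781.43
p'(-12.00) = -6781.45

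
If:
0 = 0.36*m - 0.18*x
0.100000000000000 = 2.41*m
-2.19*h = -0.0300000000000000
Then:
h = 0.01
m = 0.04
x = 0.08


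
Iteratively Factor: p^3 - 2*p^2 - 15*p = (p - 5)*(p^2 + 3*p) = (p - 5)*(p + 3)*(p)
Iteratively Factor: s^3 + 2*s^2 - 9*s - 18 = (s - 3)*(s^2 + 5*s + 6) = (s - 3)*(s + 3)*(s + 2)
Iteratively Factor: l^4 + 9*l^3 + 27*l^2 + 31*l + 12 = (l + 3)*(l^3 + 6*l^2 + 9*l + 4) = (l + 3)*(l + 4)*(l^2 + 2*l + 1) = (l + 1)*(l + 3)*(l + 4)*(l + 1)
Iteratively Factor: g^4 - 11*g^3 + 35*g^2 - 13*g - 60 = (g + 1)*(g^3 - 12*g^2 + 47*g - 60) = (g - 4)*(g + 1)*(g^2 - 8*g + 15) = (g - 4)*(g - 3)*(g + 1)*(g - 5)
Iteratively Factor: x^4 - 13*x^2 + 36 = (x + 2)*(x^3 - 2*x^2 - 9*x + 18) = (x - 2)*(x + 2)*(x^2 - 9) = (x - 3)*(x - 2)*(x + 2)*(x + 3)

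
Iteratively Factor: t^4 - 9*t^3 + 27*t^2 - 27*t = (t - 3)*(t^3 - 6*t^2 + 9*t) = (t - 3)^2*(t^2 - 3*t) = t*(t - 3)^2*(t - 3)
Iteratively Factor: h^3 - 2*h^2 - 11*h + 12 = (h - 1)*(h^2 - h - 12) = (h - 1)*(h + 3)*(h - 4)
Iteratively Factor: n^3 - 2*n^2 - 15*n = (n)*(n^2 - 2*n - 15) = n*(n + 3)*(n - 5)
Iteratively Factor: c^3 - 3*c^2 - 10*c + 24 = (c - 4)*(c^2 + c - 6) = (c - 4)*(c - 2)*(c + 3)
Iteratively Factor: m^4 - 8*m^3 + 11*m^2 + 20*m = (m)*(m^3 - 8*m^2 + 11*m + 20) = m*(m + 1)*(m^2 - 9*m + 20) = m*(m - 5)*(m + 1)*(m - 4)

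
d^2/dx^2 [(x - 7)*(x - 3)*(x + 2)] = 6*x - 16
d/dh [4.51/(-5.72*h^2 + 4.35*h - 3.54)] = (51.5944*h - 19.6185)/(5.72*h^2 - 4.35*h + 3.54)^2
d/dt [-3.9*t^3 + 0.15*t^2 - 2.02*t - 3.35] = -11.7*t^2 + 0.3*t - 2.02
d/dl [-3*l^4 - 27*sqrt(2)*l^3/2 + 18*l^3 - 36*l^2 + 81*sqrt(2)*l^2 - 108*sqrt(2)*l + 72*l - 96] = -12*l^3 - 81*sqrt(2)*l^2/2 + 54*l^2 - 72*l + 162*sqrt(2)*l - 108*sqrt(2) + 72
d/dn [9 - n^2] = -2*n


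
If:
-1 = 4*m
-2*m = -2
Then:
No Solution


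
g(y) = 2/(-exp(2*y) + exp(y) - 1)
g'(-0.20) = 1.44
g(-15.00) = -2.00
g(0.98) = -0.37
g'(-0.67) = 0.04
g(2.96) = -0.01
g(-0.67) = -2.67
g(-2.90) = -2.11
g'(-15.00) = 0.00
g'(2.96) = 0.01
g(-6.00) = -2.00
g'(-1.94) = -0.27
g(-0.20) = -2.35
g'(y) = 2*(2*exp(2*y) - exp(y))/(-exp(2*y) + exp(y) - 1)^2 = (4*exp(y) - 2)*exp(y)/(exp(2*y) - exp(y) + 1)^2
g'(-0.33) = 0.99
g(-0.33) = -2.51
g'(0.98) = 0.78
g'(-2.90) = -0.11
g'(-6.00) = 0.00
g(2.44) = -0.02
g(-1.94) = -2.28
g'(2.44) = 0.03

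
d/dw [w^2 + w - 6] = 2*w + 1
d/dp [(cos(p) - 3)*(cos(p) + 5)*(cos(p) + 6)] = 3*sin(p)^3 - 16*sin(p)*cos(p)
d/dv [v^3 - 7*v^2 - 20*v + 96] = 3*v^2 - 14*v - 20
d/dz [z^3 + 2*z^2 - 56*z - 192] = 3*z^2 + 4*z - 56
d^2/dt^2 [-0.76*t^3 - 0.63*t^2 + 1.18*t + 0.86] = -4.56*t - 1.26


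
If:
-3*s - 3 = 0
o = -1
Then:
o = -1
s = -1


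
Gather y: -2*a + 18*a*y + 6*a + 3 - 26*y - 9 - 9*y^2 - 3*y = 4*a - 9*y^2 + y*(18*a - 29) - 6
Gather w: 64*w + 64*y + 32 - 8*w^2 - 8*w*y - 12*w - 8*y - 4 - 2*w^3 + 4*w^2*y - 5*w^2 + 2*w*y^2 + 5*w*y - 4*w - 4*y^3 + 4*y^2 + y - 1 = -2*w^3 + w^2*(4*y - 13) + w*(2*y^2 - 3*y + 48) - 4*y^3 + 4*y^2 + 57*y + 27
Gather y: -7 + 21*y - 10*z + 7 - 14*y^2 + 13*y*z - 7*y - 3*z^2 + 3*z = -14*y^2 + y*(13*z + 14) - 3*z^2 - 7*z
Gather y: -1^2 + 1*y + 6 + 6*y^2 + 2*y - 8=6*y^2 + 3*y - 3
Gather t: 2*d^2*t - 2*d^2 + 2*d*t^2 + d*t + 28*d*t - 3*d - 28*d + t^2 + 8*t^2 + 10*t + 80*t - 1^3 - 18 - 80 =-2*d^2 - 31*d + t^2*(2*d + 9) + t*(2*d^2 + 29*d + 90) - 99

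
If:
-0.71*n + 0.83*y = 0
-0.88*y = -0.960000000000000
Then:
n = 1.28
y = 1.09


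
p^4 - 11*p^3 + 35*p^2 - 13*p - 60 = (p - 5)*(p - 4)*(p - 3)*(p + 1)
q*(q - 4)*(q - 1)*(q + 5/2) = q^4 - 5*q^3/2 - 17*q^2/2 + 10*q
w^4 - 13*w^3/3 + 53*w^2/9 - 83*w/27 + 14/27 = (w - 7/3)*(w - 1)*(w - 2/3)*(w - 1/3)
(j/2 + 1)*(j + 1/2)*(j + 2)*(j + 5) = j^4/2 + 19*j^3/4 + 57*j^2/4 + 16*j + 5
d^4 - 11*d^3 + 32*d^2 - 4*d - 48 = (d - 6)*(d - 4)*(d - 2)*(d + 1)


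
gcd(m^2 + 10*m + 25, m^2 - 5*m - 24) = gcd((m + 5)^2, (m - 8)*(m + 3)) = 1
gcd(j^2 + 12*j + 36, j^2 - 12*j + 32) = 1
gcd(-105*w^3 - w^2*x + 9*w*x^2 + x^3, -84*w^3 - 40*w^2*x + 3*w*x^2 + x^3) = 7*w + x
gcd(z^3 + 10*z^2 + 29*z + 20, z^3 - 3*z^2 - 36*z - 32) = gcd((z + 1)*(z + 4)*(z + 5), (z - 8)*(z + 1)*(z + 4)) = z^2 + 5*z + 4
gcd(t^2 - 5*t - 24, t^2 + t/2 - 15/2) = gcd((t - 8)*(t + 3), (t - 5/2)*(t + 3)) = t + 3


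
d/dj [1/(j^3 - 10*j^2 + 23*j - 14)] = (-3*j^2 + 20*j - 23)/(j^3 - 10*j^2 + 23*j - 14)^2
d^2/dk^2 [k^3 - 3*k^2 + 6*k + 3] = 6*k - 6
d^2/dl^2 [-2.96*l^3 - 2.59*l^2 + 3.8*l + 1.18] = -17.76*l - 5.18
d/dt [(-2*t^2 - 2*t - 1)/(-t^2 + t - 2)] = (-4*t^2 + 6*t + 5)/(t^4 - 2*t^3 + 5*t^2 - 4*t + 4)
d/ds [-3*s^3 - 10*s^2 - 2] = s*(-9*s - 20)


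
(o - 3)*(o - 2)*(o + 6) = o^3 + o^2 - 24*o + 36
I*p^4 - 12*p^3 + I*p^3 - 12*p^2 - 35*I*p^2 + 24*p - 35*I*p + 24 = (p + I)*(p + 3*I)*(p + 8*I)*(I*p + I)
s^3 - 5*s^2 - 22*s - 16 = (s - 8)*(s + 1)*(s + 2)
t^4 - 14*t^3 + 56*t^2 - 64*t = t*(t - 8)*(t - 4)*(t - 2)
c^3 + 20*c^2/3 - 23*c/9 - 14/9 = (c - 2/3)*(c + 1/3)*(c + 7)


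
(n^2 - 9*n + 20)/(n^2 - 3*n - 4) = (n - 5)/(n + 1)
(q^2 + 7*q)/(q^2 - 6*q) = (q + 7)/(q - 6)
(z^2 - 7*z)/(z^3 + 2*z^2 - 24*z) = (z - 7)/(z^2 + 2*z - 24)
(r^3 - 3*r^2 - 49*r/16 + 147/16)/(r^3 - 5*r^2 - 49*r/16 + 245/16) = (r - 3)/(r - 5)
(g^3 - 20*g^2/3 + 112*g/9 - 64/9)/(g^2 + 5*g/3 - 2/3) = (9*g^3 - 60*g^2 + 112*g - 64)/(3*(3*g^2 + 5*g - 2))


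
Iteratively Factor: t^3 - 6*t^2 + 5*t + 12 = (t + 1)*(t^2 - 7*t + 12) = (t - 3)*(t + 1)*(t - 4)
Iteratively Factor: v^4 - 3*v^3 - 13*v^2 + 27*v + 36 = (v + 3)*(v^3 - 6*v^2 + 5*v + 12) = (v + 1)*(v + 3)*(v^2 - 7*v + 12) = (v - 4)*(v + 1)*(v + 3)*(v - 3)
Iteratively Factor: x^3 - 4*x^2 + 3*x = (x)*(x^2 - 4*x + 3) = x*(x - 1)*(x - 3)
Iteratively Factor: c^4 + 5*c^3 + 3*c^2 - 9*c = (c - 1)*(c^3 + 6*c^2 + 9*c) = (c - 1)*(c + 3)*(c^2 + 3*c) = c*(c - 1)*(c + 3)*(c + 3)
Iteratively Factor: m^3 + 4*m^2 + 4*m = (m + 2)*(m^2 + 2*m) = m*(m + 2)*(m + 2)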